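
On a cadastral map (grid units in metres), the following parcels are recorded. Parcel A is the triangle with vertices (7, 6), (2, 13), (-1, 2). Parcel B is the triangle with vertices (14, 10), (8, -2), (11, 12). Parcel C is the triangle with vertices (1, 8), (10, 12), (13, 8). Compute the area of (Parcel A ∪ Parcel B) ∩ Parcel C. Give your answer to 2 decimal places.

7.76

|Parcel A ∪ Parcel B| = 62.
|(Parcel A ∪ Parcel B) ∩ Parcel C| = 7.76.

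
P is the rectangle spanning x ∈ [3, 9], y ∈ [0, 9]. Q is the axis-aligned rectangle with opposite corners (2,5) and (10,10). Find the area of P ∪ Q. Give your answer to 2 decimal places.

By inclusion–exclusion:
Individual areas: |P| = 54, |Q| = 40.
|P∩Q|: x∈[3,9], y∈[5,9] → 6·4 = 24.
|P ∪ Q| = 94 − 24 = 70.00.

70.00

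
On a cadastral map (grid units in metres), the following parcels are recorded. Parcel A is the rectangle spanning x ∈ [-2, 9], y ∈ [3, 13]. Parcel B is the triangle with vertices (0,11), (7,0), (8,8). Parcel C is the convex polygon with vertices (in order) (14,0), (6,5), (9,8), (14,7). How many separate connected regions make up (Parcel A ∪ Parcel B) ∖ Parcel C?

1

(Parcel A ∪ Parcel B) ∖ Parcel C is a single connected region.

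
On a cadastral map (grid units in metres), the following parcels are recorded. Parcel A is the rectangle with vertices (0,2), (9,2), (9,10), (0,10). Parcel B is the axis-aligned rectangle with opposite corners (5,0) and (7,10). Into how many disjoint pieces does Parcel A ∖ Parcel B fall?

2

Parcel A ∖ Parcel B splits into 2 disjoint pieces (area 16, area 40).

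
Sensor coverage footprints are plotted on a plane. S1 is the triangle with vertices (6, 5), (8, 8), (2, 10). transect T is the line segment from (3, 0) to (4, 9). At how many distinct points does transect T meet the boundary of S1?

The segment meets the boundary at (3.854,7.683).

1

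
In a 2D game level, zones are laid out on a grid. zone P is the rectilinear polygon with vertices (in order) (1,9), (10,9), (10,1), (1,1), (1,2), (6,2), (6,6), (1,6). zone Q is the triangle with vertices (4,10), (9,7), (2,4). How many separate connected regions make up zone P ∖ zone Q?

zone P ∖ zone Q splits into 2 disjoint pieces (area 6.5, area 32.4048).

2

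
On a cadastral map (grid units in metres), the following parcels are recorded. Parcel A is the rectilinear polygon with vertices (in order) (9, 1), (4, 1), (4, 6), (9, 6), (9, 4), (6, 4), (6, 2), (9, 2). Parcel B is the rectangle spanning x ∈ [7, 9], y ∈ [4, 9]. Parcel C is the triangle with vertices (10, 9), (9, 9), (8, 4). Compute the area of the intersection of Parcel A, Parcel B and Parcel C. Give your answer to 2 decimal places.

The intersection is the polygon with vertices (8.8,6), (8,4), (8.4,6).
By the shoelace formula its area is 0.40.

0.40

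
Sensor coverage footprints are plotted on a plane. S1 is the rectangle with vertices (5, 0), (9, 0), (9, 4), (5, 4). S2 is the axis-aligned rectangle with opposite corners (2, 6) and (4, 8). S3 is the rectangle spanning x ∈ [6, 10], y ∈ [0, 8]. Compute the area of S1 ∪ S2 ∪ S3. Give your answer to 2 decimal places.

40.00

By inclusion–exclusion:
Individual areas: |S1| = 16, |S2| = 4, |S3| = 32.
|S1∩S2| = 0 (no overlap).
|S1∩S3|: x∈[6,9], y∈[0,4] → 3·4 = 12.
|S2∩S3| = 0 (no overlap).
|S1∩S2∩S3| = 0.
|S1 ∪ S2 ∪ S3| = 52 − 12 + 0 = 40.00.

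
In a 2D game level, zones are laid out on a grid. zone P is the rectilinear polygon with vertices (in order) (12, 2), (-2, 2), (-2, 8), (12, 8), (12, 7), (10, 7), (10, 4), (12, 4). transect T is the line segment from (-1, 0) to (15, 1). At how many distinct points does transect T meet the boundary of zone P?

0

The segment lies entirely outside zone P and never meets its boundary.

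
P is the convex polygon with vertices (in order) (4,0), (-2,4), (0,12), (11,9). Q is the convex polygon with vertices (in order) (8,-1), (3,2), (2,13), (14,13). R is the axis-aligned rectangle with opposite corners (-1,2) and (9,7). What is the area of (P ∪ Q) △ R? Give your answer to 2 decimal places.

99.73

|P ∪ Q| = 147.0629.
|(P ∪ Q) ∩ R| = 48.6667.
|(P ∪ Q) △ R| = 147.0629 + 50 − 97.3333 = 99.73.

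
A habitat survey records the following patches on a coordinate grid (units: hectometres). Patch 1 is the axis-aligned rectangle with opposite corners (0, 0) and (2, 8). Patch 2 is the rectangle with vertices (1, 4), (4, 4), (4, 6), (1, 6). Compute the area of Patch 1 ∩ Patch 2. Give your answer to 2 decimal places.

|Patch 1∩Patch 2|: x∈[1,2], y∈[4,6] → 1·2 = 2.

2.00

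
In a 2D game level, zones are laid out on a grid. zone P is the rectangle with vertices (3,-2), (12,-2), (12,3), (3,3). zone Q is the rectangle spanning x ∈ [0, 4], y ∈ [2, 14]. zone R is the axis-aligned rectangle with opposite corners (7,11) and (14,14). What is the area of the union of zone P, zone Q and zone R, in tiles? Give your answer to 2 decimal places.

113.00

By inclusion–exclusion:
Individual areas: |zone P| = 45, |zone Q| = 48, |zone R| = 21.
|zone P∩zone Q|: x∈[3,4], y∈[2,3] → 1·1 = 1.
|zone P∩zone R| = 0 (no overlap).
|zone Q∩zone R| = 0 (no overlap).
|zone P∩zone Q∩zone R| = 0.
|zone P ∪ zone Q ∪ zone R| = 114 − 1 + 0 = 113.00.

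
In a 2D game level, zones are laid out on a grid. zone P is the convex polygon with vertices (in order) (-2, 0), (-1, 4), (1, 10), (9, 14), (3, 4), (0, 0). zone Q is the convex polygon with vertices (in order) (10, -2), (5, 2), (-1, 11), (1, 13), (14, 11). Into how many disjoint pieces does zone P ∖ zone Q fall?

zone P ∖ zone Q splits into 2 disjoint pieces (area 22.7135, area 2.4387).

2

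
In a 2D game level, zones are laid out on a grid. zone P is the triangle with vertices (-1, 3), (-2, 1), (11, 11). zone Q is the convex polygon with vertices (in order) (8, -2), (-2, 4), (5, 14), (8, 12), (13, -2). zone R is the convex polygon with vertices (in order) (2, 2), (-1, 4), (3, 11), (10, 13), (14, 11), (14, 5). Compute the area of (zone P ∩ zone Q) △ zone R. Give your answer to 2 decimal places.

|zone P ∩ zone Q| = 6.2497.
|(zone P ∩ zone Q) ∩ zone R| = 5.7998.
|(zone P ∩ zone Q) △ zone R| = 6.2497 + 111 − 11.5997 = 105.65.

105.65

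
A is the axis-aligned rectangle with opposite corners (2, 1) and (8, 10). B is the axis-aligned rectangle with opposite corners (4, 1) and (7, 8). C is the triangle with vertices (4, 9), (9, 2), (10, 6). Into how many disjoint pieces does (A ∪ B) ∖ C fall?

(A ∪ B) ∖ C is a single connected region.

1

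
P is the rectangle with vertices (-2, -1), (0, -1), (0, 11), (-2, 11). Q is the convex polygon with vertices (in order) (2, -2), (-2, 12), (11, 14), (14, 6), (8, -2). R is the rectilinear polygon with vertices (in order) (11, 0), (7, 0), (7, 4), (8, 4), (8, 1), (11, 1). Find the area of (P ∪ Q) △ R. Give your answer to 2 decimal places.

193.11

|P ∪ Q| = 197.8571.
|(P ∪ Q) ∩ R| = 5.875.
|(P ∪ Q) △ R| = 197.8571 + 7 − 11.75 = 193.11.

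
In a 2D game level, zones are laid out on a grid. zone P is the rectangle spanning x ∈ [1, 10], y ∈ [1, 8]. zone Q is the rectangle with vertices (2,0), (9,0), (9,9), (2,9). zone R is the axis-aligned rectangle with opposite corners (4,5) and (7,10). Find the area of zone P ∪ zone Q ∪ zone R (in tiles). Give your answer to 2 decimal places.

80.00

By inclusion–exclusion:
Individual areas: |zone P| = 63, |zone Q| = 63, |zone R| = 15.
|zone P∩zone Q|: x∈[2,9], y∈[1,8] → 7·7 = 49.
|zone P∩zone R|: x∈[4,7], y∈[5,8] → 3·3 = 9.
|zone Q∩zone R|: x∈[4,7], y∈[5,9] → 3·4 = 12.
|zone P∩zone Q∩zone R| = 9.
|zone P ∪ zone Q ∪ zone R| = 141 − 70 + 9 = 80.00.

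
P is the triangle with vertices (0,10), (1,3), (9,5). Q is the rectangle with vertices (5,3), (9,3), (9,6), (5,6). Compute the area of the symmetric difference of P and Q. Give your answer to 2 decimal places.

30.80

|P| = 29, |Q| = 12, |P∩Q| = 5.1.
|P △ Q| = |P| + |Q| − 2·|P∩Q| = 29 + 12 − 10.2 = 30.80.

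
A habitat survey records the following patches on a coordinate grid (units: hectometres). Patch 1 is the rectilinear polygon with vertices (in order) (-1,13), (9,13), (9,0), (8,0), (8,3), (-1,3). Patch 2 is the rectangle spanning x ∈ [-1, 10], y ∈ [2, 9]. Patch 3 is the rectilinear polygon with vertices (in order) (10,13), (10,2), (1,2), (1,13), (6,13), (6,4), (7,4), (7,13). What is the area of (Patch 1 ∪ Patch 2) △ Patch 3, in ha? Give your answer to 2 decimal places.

37.00

|Patch 1 ∪ Patch 2| = 119.
|(Patch 1 ∪ Patch 2) ∩ Patch 3| = 86.
|(Patch 1 ∪ Patch 2) △ Patch 3| = 119 + 90 − 172 = 37.00.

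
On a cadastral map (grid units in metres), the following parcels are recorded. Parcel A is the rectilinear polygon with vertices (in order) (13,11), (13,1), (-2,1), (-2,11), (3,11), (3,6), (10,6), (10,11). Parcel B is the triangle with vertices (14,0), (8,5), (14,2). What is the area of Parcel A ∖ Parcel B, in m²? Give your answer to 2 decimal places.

110.85

|Parcel A| = 115, |Parcel A∩Parcel B| = 4.15.
|Parcel A ∖ Parcel B| = |Parcel A| − |Parcel A∩Parcel B| = 115 − 4.15 = 110.85.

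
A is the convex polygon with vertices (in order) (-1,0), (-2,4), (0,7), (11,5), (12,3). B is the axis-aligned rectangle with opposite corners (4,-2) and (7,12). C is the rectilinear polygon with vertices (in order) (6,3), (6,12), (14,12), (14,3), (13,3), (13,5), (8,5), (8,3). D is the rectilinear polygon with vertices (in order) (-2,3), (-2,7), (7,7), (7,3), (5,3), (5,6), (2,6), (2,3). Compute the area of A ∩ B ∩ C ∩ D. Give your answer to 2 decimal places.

The intersection is the polygon with vertices (6,3), (6,5.909), (7,5.727), (7,3).
By the shoelace formula its area is 2.82.

2.82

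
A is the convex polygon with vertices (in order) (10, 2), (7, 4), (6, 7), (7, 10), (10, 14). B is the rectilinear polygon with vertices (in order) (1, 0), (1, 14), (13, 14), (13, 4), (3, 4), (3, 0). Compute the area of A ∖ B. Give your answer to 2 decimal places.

|A| = 30, |A∩B| = 27.
|A ∖ B| = |A| − |A∩B| = 30 − 27 = 3.00.

3.00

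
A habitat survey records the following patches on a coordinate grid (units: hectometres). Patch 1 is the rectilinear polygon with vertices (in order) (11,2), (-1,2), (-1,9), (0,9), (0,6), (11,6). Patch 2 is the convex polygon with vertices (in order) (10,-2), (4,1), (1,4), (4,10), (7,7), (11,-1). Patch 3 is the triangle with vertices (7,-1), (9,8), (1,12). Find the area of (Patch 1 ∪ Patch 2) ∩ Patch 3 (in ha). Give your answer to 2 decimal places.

The region (Patch 1 ∪ Patch 2) ∩ Patch 3 is the polygon with vertices (6.7,-0.35), (2.92,7.84), (4,10), (7,7), (7.5,6), (8.556,6), (7.1,-0.55).
By the shoelace formula its area is 26.77.

26.77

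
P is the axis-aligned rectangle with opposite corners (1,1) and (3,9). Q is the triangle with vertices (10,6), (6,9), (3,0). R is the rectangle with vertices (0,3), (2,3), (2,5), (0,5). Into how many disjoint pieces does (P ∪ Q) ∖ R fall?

(P ∪ Q) ∖ R splits into 2 disjoint pieces (area 14, area 22.5).

2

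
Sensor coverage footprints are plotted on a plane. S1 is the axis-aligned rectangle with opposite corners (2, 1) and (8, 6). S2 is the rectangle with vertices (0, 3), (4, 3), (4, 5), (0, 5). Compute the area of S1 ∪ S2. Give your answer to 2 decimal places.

34.00

By inclusion–exclusion:
Individual areas: |S1| = 30, |S2| = 8.
|S1∩S2|: x∈[2,4], y∈[3,5] → 2·2 = 4.
|S1 ∪ S2| = 38 − 4 = 34.00.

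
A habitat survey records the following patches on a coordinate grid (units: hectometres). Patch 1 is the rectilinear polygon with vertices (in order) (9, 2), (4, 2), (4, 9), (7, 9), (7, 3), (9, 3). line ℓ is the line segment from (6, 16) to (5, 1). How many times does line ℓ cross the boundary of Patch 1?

2

The segment meets the boundary at (5.067,2), (5.533,9).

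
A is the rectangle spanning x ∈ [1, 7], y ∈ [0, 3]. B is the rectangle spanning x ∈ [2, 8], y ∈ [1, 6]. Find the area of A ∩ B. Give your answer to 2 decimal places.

10.00

|A∩B|: x∈[2,7], y∈[1,3] → 5·2 = 10.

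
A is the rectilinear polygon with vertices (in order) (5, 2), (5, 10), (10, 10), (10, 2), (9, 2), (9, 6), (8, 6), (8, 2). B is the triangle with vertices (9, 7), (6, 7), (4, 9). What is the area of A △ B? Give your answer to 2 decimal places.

33.60

|A| = 36, |B| = 3, |A∩B| = 2.7.
|A △ B| = |A| + |B| − 2·|A∩B| = 36 + 3 − 5.4 = 33.60.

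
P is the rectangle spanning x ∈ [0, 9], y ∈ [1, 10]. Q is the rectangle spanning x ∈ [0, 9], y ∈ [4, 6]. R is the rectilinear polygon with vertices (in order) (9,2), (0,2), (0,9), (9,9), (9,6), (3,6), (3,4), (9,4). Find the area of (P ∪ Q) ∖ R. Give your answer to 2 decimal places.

30.00

|P ∪ Q| = 81.
|(P ∪ Q) ∩ R| = 51.
|(P ∪ Q) ∖ R| = 81 − 51 = 30.00.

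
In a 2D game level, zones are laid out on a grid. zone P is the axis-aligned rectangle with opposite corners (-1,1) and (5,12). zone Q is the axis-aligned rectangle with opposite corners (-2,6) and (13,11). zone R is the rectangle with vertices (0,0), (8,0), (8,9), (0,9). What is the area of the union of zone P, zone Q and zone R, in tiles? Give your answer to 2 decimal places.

By inclusion–exclusion:
Individual areas: |zone P| = 66, |zone Q| = 75, |zone R| = 72.
|zone P∩zone Q|: x∈[-1,5], y∈[6,11] → 6·5 = 30.
|zone P∩zone R|: x∈[0,5], y∈[1,9] → 5·8 = 40.
|zone Q∩zone R|: x∈[0,8], y∈[6,9] → 8·3 = 24.
|zone P∩zone Q∩zone R| = 15.
|zone P ∪ zone Q ∪ zone R| = 213 − 94 + 15 = 134.00.

134.00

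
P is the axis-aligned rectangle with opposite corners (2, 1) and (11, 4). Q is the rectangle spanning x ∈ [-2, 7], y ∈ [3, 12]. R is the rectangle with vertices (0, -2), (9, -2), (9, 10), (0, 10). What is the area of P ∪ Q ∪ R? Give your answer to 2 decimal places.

146.00

By inclusion–exclusion:
Individual areas: |P| = 27, |Q| = 81, |R| = 108.
|P∩Q|: x∈[2,7], y∈[3,4] → 5·1 = 5.
|P∩R|: x∈[2,9], y∈[1,4] → 7·3 = 21.
|Q∩R|: x∈[0,7], y∈[3,10] → 7·7 = 49.
|P∩Q∩R| = 5.
|P ∪ Q ∪ R| = 216 − 75 + 5 = 146.00.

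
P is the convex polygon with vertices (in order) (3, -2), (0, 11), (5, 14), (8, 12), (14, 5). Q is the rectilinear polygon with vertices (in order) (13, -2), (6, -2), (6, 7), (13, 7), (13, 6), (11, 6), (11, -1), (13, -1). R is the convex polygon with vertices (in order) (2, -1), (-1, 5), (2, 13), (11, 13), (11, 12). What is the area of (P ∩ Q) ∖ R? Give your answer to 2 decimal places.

|P ∩ Q| = 29.2024.
|(P ∩ Q) ∩ R| = 1.7094.
|(P ∩ Q) ∖ R| = 29.2024 − 1.7094 = 27.49.

27.49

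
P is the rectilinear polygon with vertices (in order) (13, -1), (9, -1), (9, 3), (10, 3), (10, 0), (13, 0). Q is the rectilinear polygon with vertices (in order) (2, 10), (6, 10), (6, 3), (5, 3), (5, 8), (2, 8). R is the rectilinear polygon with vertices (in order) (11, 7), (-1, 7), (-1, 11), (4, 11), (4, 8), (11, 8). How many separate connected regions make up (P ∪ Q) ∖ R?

3

(P ∪ Q) ∖ R splits into 3 disjoint pieces (area 7, area 4, area 4).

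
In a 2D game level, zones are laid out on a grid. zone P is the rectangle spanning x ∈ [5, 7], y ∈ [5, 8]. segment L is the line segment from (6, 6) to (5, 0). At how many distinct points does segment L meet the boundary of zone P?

1

The segment meets the boundary at (5.833,5).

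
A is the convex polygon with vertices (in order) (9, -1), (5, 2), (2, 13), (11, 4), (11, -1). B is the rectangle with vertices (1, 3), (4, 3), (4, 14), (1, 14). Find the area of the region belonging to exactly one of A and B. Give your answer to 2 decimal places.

|A| = 54, |B| = 33, |A∩B| = 5.3333.
|A △ B| = |A| + |B| − 2·|A∩B| = 54 + 33 − 10.6667 = 76.33.

76.33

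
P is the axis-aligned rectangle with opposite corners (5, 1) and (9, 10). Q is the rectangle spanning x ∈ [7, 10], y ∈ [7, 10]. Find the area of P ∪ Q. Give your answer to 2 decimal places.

By inclusion–exclusion:
Individual areas: |P| = 36, |Q| = 9.
|P∩Q|: x∈[7,9], y∈[7,10] → 2·3 = 6.
|P ∪ Q| = 45 − 6 = 39.00.

39.00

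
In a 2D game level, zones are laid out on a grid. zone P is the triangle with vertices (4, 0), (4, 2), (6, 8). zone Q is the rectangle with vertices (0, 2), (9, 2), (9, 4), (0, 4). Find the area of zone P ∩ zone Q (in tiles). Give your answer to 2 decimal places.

0.83

The intersection is the polygon with vertices (4.667,4), (5,4), (4.5,2), (4,2).
By the shoelace formula its area is 0.83.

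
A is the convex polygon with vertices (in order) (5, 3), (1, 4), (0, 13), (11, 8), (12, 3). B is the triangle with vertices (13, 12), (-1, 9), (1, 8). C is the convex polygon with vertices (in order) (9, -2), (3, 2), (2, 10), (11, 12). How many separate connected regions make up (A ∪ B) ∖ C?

3

(A ∪ B) ∖ C splits into 3 disjoint pieces (area 19.2367, area 0.2579, area 7.2125).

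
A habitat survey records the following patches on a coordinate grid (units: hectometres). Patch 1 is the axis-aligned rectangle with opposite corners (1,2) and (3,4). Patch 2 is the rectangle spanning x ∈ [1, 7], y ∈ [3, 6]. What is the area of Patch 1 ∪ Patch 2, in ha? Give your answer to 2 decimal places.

20.00

By inclusion–exclusion:
Individual areas: |Patch 1| = 4, |Patch 2| = 18.
|Patch 1∩Patch 2|: x∈[1,3], y∈[3,4] → 2·1 = 2.
|Patch 1 ∪ Patch 2| = 22 − 2 = 20.00.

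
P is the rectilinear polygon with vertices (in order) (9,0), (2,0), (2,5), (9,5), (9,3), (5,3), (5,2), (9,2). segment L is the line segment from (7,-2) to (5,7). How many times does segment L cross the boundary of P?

The segment meets the boundary at (5.444,5), (5.889,3), (6.111,2), (6.556,0).

4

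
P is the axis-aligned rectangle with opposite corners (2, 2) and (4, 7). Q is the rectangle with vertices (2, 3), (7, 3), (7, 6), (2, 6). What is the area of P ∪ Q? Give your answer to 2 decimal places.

19.00

By inclusion–exclusion:
Individual areas: |P| = 10, |Q| = 15.
|P∩Q|: x∈[2,4], y∈[3,6] → 2·3 = 6.
|P ∪ Q| = 25 − 6 = 19.00.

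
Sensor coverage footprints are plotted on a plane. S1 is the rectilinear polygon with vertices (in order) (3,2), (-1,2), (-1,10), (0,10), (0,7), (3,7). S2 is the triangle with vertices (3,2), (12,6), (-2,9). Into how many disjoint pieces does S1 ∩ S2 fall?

1

S1 ∩ S2 is a single connected region.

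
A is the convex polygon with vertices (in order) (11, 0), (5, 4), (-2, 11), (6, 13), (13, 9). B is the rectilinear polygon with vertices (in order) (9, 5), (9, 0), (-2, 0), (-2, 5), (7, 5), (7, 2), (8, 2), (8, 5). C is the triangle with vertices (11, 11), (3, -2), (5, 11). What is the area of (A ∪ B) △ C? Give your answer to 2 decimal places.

108.13

|A ∪ B| = 144.3333.
|(A ∪ B) ∩ C| = 37.6013.
|(A ∪ B) △ C| = 144.3333 + 39 − 75.2026 = 108.13.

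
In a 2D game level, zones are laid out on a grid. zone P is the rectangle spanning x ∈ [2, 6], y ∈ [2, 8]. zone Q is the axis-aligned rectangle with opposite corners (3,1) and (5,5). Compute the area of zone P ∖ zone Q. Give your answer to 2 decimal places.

|zone P∩zone Q|: x∈[3,5], y∈[2,5] → 2·3 = 6.
|zone P| = 24.
|zone P ∖ zone Q| = |zone P| − |zone P∩zone Q| = 24 − 6 = 18.00.

18.00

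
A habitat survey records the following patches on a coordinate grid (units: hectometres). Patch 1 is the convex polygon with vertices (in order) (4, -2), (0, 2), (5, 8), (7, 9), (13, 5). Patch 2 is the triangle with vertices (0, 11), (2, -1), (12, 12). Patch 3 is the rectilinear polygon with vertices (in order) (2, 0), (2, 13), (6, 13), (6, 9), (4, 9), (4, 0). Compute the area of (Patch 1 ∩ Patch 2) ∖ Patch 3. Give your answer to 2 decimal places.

18.96

|Patch 1 ∩ Patch 2| = 29.172.
|(Patch 1 ∩ Patch 2) ∩ Patch 3| = 10.2154.
|(Patch 1 ∩ Patch 2) ∖ Patch 3| = 29.172 − 10.2154 = 18.96.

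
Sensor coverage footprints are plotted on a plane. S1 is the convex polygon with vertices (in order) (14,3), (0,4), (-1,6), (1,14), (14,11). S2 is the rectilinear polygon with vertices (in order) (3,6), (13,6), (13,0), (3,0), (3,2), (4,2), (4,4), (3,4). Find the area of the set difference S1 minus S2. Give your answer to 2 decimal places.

|S1| = 128.5, |S1∩S2| = 25.4643.
|S1 ∖ S2| = |S1| − |S1∩S2| = 128.5 − 25.4643 = 103.04.

103.04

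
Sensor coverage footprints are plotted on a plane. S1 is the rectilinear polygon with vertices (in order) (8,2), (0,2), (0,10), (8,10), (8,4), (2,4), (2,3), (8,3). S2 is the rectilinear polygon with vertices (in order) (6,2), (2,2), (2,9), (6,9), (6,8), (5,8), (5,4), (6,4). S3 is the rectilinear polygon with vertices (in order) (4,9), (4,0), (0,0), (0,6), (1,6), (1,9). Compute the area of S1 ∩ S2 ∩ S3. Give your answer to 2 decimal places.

12.00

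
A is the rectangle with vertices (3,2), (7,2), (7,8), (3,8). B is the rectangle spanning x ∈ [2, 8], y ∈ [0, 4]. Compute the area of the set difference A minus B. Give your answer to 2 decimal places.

16.00

|A∩B|: x∈[3,7], y∈[2,4] → 4·2 = 8.
|A| = 24.
|A ∖ B| = |A| − |A∩B| = 24 − 8 = 16.00.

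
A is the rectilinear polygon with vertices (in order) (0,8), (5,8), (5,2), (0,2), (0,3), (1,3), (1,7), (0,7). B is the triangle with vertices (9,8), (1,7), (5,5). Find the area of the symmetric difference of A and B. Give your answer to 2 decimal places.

26.00

|A| = 26, |B| = 10, |A∩B| = 5.
|A △ B| = |A| + |B| − 2·|A∩B| = 26 + 10 − 10 = 26.00.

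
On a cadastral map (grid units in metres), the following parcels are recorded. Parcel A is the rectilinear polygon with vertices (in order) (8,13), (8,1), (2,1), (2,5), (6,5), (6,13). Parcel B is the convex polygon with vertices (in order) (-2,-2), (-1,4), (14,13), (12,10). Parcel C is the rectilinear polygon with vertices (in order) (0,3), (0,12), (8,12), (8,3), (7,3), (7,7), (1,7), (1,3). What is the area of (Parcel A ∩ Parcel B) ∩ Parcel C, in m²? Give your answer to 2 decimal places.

The region (Parcel A ∩ Parcel B) ∩ Parcel C is the polygon with vertices (7,5.714), (7,7), (6,7), (6,8.2), (8,9.4), (8,6.571).
By the shoelace formula its area is 4.46.

4.46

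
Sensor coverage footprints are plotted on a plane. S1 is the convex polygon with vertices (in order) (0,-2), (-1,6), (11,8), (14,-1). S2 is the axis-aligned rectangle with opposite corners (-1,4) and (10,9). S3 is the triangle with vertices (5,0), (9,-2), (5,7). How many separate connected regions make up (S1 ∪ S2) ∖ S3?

1

(S1 ∪ S2) ∖ S3 is a single connected region.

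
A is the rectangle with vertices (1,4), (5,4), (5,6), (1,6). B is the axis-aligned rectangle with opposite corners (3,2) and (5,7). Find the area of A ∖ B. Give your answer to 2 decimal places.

|A∩B|: x∈[3,5], y∈[4,6] → 2·2 = 4.
|A| = 8.
|A ∖ B| = |A| − |A∩B| = 8 − 4 = 4.00.

4.00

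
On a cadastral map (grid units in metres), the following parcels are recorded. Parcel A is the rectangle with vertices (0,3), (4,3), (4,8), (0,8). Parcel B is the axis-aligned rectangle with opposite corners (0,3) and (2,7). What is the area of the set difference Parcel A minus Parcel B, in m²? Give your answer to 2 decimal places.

12.00

|Parcel A∩Parcel B|: x∈[0,2], y∈[3,7] → 2·4 = 8.
|Parcel A| = 20.
|Parcel A ∖ Parcel B| = |Parcel A| − |Parcel A∩Parcel B| = 20 − 8 = 12.00.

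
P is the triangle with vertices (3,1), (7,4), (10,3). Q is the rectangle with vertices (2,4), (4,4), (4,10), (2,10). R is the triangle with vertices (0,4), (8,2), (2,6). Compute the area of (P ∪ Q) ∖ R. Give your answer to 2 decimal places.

14.80

|P ∪ Q| = 18.5.
|(P ∪ Q) ∩ R| = 3.7038.
|(P ∪ Q) ∖ R| = 18.5 − 3.7038 = 14.80.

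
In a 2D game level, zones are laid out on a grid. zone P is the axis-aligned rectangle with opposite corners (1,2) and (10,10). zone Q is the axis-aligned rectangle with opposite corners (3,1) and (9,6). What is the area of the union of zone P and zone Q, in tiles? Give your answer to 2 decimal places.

78.00

By inclusion–exclusion:
Individual areas: |zone P| = 72, |zone Q| = 30.
|zone P∩zone Q|: x∈[3,9], y∈[2,6] → 6·4 = 24.
|zone P ∪ zone Q| = 102 − 24 = 78.00.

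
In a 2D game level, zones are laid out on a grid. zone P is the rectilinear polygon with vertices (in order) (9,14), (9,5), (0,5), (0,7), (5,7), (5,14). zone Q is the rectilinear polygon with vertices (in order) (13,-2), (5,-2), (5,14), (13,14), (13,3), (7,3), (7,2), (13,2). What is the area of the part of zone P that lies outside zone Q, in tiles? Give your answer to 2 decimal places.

10.00

|zone P| = 46, |zone P∩zone Q| = 36.
|zone P ∖ zone Q| = |zone P| − |zone P∩zone Q| = 46 − 36 = 10.00.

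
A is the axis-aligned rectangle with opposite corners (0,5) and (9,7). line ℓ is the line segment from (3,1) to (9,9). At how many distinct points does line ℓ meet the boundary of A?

2

The segment meets the boundary at (7.5,7), (6,5).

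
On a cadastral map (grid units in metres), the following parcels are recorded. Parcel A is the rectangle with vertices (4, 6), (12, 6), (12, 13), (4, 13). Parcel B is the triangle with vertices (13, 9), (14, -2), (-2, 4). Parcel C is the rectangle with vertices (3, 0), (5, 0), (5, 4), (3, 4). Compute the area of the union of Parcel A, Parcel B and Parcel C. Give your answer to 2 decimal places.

133.83

By inclusion–exclusion:
Individual areas: |Parcel A| = 56, |Parcel B| = 85, |Parcel C| = 8.
|Parcel A∩Parcel B| = 10.6667.
|Parcel A∩Parcel C| = 0 (no overlap).
|Parcel B∩Parcel C| = 4.5.
|Parcel A∩Parcel B∩Parcel C| = 0.
|Parcel A ∪ Parcel B ∪ Parcel C| = 149 − 15.1667 + 0 = 133.83.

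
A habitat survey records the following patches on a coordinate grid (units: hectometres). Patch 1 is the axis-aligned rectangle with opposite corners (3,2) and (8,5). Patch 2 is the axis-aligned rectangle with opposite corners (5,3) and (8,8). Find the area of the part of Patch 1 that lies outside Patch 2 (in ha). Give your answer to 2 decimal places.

|Patch 1∩Patch 2|: x∈[5,8], y∈[3,5] → 3·2 = 6.
|Patch 1| = 15.
|Patch 1 ∖ Patch 2| = |Patch 1| − |Patch 1∩Patch 2| = 15 − 6 = 9.00.

9.00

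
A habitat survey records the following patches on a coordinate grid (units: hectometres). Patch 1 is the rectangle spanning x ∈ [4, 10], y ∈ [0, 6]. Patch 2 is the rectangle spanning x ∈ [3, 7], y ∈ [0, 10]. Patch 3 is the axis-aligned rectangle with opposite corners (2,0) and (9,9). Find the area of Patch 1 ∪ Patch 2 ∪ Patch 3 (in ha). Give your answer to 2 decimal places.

73.00

By inclusion–exclusion:
Individual areas: |Patch 1| = 36, |Patch 2| = 40, |Patch 3| = 63.
|Patch 1∩Patch 2|: x∈[4,7], y∈[0,6] → 3·6 = 18.
|Patch 1∩Patch 3|: x∈[4,9], y∈[0,6] → 5·6 = 30.
|Patch 2∩Patch 3|: x∈[3,7], y∈[0,9] → 4·9 = 36.
|Patch 1∩Patch 2∩Patch 3| = 18.
|Patch 1 ∪ Patch 2 ∪ Patch 3| = 139 − 84 + 18 = 73.00.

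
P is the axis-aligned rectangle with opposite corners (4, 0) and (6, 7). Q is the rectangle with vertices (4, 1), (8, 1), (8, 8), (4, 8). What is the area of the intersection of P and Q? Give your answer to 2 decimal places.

12.00

|P∩Q|: x∈[4,6], y∈[1,7] → 2·6 = 12.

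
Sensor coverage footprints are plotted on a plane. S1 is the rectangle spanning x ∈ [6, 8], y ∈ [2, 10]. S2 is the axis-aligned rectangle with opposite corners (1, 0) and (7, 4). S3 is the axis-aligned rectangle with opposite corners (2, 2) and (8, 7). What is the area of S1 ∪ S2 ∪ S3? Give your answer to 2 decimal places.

By inclusion–exclusion:
Individual areas: |S1| = 16, |S2| = 24, |S3| = 30.
|S1∩S2|: x∈[6,7], y∈[2,4] → 1·2 = 2.
|S1∩S3|: x∈[6,8], y∈[2,7] → 2·5 = 10.
|S2∩S3|: x∈[2,7], y∈[2,4] → 5·2 = 10.
|S1∩S2∩S3| = 2.
|S1 ∪ S2 ∪ S3| = 70 − 22 + 2 = 50.00.

50.00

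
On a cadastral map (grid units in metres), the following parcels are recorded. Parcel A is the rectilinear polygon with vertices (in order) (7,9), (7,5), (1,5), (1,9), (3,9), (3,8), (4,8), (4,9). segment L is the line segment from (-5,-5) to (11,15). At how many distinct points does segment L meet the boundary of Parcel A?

2

The segment meets the boundary at (6.2,9), (3,5).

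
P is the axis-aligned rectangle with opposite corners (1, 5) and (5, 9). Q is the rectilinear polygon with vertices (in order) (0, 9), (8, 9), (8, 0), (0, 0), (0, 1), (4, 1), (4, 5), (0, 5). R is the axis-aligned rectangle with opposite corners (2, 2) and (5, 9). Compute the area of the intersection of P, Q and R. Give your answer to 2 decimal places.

12.00

The intersection is the polygon with vertices (4,5), (2,5), (2,9), (5,9), (5,5).
By the shoelace formula its area is 12.00.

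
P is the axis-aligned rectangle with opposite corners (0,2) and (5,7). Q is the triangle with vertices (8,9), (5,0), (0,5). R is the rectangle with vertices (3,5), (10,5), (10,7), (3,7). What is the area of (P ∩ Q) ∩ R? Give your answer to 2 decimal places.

3.75

The region (P ∩ Q) ∩ R is the polygon with vertices (5,5), (3,5), (3,6.5), (4,7), (5,7).
By the shoelace formula its area is 3.75.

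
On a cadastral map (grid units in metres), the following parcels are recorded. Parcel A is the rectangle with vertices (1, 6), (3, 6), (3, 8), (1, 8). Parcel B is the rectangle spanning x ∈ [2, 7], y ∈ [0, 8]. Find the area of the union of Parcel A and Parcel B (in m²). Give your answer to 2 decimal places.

By inclusion–exclusion:
Individual areas: |Parcel A| = 4, |Parcel B| = 40.
|Parcel A∩Parcel B|: x∈[2,3], y∈[6,8] → 1·2 = 2.
|Parcel A ∪ Parcel B| = 44 − 2 = 42.00.

42.00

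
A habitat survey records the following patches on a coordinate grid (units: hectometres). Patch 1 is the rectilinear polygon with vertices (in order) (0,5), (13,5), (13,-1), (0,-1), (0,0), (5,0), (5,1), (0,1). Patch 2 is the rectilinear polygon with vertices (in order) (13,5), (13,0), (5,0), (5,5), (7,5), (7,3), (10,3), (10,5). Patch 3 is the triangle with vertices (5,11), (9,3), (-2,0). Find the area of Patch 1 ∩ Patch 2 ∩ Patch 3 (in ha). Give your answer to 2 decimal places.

The intersection is the polygon with vertices (7,3), (9,3), (5,1.909), (5,5), (7,5).
By the shoelace formula its area is 6.18.

6.18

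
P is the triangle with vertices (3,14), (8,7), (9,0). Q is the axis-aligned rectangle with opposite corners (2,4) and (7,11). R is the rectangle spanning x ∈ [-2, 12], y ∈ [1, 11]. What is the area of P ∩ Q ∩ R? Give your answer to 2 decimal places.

The intersection is the polygon with vertices (7,4.667), (4.286,11), (5.143,11), (7,8.4).
By the shoelace formula its area is 6.18.

6.18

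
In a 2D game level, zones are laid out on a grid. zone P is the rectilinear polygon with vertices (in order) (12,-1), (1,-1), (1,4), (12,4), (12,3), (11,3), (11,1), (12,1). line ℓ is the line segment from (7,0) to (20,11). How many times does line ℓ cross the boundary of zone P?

The segment meets the boundary at (11.727,4).

1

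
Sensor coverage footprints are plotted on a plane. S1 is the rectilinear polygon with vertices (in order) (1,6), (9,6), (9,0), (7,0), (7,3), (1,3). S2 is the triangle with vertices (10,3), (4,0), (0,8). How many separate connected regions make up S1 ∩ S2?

S1 ∩ S2 is a single connected region.

1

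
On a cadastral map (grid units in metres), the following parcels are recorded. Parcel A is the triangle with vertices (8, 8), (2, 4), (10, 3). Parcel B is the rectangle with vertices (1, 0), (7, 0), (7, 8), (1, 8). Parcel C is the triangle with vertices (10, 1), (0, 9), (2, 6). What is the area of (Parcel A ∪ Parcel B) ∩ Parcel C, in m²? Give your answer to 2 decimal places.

5.84

The region (Parcel A ∪ Parcel B) ∩ Parcel C is the polygon with vertices (7,3.375), (7,2.875), (2,6), (1,7.5), (1,8), (1.25,8), (7.037,3.37).
By the shoelace formula its area is 5.84.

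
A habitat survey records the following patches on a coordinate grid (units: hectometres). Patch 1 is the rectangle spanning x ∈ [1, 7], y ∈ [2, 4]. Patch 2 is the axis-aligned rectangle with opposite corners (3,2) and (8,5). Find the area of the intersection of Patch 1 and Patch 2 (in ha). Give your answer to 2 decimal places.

8.00

|Patch 1∩Patch 2|: x∈[3,7], y∈[2,4] → 4·2 = 8.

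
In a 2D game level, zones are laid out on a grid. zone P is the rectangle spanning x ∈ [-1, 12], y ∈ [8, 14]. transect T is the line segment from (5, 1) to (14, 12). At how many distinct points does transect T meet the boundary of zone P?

2

The segment meets the boundary at (12,9.556), (10.727,8).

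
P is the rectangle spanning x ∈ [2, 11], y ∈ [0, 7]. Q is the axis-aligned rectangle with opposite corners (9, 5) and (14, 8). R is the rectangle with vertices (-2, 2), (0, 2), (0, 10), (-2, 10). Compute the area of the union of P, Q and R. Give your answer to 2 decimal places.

90.00

By inclusion–exclusion:
Individual areas: |P| = 63, |Q| = 15, |R| = 16.
|P∩Q|: x∈[9,11], y∈[5,7] → 2·2 = 4.
|P∩R| = 0 (no overlap).
|Q∩R| = 0 (no overlap).
|P∩Q∩R| = 0.
|P ∪ Q ∪ R| = 94 − 4 + 0 = 90.00.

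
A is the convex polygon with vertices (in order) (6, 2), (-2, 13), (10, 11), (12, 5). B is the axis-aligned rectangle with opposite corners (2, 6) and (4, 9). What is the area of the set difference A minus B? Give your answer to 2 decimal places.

|A| = 79, |A∩B| = 5.1818.
|A ∖ B| = |A| − |A∩B| = 79 − 5.1818 = 73.82.

73.82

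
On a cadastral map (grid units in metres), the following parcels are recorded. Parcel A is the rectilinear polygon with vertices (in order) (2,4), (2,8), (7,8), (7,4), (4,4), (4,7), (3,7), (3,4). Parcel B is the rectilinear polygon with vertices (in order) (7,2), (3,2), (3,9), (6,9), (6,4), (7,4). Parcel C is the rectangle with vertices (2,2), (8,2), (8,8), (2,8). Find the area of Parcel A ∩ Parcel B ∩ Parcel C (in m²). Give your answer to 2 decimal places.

9.00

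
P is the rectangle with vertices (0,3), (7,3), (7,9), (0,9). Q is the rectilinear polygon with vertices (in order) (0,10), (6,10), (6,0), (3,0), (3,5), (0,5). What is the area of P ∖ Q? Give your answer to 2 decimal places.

|P| = 42, |P∩Q| = 30.
|P ∖ Q| = |P| − |P∩Q| = 42 − 30 = 12.00.

12.00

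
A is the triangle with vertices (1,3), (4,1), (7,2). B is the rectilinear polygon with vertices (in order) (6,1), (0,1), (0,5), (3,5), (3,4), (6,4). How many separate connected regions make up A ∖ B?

1

A ∖ B is a single connected region.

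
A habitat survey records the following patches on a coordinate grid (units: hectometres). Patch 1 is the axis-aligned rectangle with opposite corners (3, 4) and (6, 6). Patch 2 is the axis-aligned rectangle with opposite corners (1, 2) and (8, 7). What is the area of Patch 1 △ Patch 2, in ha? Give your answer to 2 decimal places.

29.00

|Patch 1∩Patch 2|: x∈[3,6], y∈[4,6] → 3·2 = 6.
|Patch 1 △ Patch 2| = |Patch 1| + |Patch 2| − 2·|Patch 1∩Patch 2| = 6 + 35 − 12 = 29.00.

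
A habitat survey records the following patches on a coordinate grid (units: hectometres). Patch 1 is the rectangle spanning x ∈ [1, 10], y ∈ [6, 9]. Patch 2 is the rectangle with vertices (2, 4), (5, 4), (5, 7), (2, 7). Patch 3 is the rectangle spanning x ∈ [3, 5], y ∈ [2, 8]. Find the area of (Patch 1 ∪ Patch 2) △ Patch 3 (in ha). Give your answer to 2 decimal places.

29.00

|Patch 1 ∪ Patch 2| = 33.
|(Patch 1 ∪ Patch 2) ∩ Patch 3| = 8.
|(Patch 1 ∪ Patch 2) △ Patch 3| = 33 + 12 − 16 = 29.00.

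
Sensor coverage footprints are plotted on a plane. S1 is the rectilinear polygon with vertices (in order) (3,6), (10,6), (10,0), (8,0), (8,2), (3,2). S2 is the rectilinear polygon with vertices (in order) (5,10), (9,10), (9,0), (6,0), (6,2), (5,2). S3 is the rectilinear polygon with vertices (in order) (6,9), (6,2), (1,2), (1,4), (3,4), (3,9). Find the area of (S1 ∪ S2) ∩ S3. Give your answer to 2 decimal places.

The region (S1 ∪ S2) ∩ S3 is the polygon with vertices (5,9), (6,9), (6,2), (5,2), (3,2), (3,4), (3,6), (5,6).
By the shoelace formula its area is 15.00.

15.00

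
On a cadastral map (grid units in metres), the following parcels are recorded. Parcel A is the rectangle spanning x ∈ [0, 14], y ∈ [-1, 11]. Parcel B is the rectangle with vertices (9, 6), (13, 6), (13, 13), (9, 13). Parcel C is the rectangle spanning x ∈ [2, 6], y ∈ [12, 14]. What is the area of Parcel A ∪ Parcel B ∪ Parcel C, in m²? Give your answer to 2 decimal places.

184.00

By inclusion–exclusion:
Individual areas: |Parcel A| = 168, |Parcel B| = 28, |Parcel C| = 8.
|Parcel A∩Parcel B|: x∈[9,13], y∈[6,11] → 4·5 = 20.
|Parcel A∩Parcel C| = 0 (no overlap).
|Parcel B∩Parcel C| = 0 (no overlap).
|Parcel A∩Parcel B∩Parcel C| = 0.
|Parcel A ∪ Parcel B ∪ Parcel C| = 204 − 20 + 0 = 184.00.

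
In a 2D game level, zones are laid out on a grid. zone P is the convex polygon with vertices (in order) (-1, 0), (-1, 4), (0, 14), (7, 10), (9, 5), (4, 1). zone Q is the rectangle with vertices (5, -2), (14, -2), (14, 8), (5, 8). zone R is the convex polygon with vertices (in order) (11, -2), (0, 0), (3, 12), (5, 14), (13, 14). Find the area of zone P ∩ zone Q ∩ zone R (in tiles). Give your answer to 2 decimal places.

16.60

The intersection is the polygon with vertices (5,1.8), (5,8), (7.8,8), (9,5).
By the shoelace formula its area is 16.60.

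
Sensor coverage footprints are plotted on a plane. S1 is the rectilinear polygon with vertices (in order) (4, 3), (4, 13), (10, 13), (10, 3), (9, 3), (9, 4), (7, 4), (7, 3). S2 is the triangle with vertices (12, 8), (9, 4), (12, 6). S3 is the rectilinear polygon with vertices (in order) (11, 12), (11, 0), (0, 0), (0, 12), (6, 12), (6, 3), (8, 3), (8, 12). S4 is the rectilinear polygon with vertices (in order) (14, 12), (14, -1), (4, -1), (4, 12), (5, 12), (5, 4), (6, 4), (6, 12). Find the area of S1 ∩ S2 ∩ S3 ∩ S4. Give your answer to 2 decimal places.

The intersection is the polygon with vertices (10,5.333), (10,4.667), (9,4).
By the shoelace formula its area is 0.33.

0.33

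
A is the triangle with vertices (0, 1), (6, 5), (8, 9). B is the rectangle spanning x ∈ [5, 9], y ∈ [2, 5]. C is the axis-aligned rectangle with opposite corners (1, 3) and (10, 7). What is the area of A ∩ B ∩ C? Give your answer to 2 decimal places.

The intersection is the polygon with vertices (5,5), (6,5), (5,4.333).
By the shoelace formula its area is 0.33.

0.33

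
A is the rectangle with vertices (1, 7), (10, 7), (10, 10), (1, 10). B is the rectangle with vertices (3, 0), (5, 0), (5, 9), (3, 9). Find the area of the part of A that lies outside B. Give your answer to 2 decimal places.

23.00

|A∩B|: x∈[3,5], y∈[7,9] → 2·2 = 4.
|A| = 27.
|A ∖ B| = |A| − |A∩B| = 27 − 4 = 23.00.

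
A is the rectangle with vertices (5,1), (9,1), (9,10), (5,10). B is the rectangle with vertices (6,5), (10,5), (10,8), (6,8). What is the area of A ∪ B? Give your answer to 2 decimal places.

By inclusion–exclusion:
Individual areas: |A| = 36, |B| = 12.
|A∩B|: x∈[6,9], y∈[5,8] → 3·3 = 9.
|A ∪ B| = 48 − 9 = 39.00.

39.00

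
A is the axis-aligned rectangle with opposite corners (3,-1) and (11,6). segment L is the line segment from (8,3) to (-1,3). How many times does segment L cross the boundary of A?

1

The segment meets the boundary at (3,3).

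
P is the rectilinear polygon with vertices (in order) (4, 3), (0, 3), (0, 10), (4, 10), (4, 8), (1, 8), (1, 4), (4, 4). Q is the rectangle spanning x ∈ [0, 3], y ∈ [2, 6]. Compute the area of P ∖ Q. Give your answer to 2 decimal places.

11.00

|P| = 16, |P∩Q| = 5.
|P ∖ Q| = |P| − |P∩Q| = 16 − 5 = 11.00.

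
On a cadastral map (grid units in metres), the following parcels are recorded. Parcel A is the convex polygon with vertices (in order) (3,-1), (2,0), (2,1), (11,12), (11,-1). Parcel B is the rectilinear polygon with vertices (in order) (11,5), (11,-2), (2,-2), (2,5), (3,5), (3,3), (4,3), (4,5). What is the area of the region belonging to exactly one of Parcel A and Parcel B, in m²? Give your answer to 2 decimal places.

34.25

|Parcel A| = 67, |Parcel B| = 61, |Parcel A∩Parcel B| = 46.8737.
|Parcel A △ Parcel B| = |Parcel A| + |Parcel B| − 2·|Parcel A∩Parcel B| = 67 + 61 − 93.7475 = 34.25.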